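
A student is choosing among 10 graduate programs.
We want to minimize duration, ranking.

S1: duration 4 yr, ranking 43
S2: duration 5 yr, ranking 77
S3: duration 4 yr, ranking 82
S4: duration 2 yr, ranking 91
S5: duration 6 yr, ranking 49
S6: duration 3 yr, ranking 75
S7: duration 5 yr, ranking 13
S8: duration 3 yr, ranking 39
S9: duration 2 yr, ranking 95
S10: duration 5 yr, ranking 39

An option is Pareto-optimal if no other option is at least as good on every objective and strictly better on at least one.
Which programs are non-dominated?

S4, S7, S8

S1: dominated by S8 (duration 3≤4, ranking 39≤43).
S2: dominated by S1 (duration 4≤5, ranking 43≤77).
S3: dominated by S1 (duration 4≤4, ranking 43≤82).
S4: not dominated.
S5: dominated by S1 (duration 4≤6, ranking 43≤49).
S6: dominated by S8 (duration 3≤3, ranking 39≤75).
S7: not dominated (best ranking).
S8: not dominated.
S9: dominated by S4 (duration 2≤2, ranking 91≤95).
S10: dominated by S7 (duration 5≤5, ranking 13≤39).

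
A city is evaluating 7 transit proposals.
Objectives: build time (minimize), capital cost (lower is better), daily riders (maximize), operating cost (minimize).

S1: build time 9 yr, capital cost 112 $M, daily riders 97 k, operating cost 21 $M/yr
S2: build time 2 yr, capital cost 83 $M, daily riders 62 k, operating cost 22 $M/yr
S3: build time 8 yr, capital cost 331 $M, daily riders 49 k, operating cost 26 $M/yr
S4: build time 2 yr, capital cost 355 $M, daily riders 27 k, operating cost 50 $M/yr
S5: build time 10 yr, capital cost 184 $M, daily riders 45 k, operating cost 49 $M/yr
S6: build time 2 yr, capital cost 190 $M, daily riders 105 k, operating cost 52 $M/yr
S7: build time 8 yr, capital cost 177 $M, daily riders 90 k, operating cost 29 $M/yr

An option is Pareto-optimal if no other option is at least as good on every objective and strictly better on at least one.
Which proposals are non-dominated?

S1: not dominated (best operating cost).
S2: not dominated (best capital cost).
S3: dominated by S2 (build time 2≤8, capital cost 83≤331, daily riders 62≥49, operating cost 22≤26).
S4: dominated by S2 (build time 2≤2, capital cost 83≤355, daily riders 62≥27, operating cost 22≤50).
S5: dominated by S1 (build time 9≤10, capital cost 112≤184, daily riders 97≥45, operating cost 21≤49).
S6: not dominated (best daily riders).
S7: not dominated.

S1, S2, S6, S7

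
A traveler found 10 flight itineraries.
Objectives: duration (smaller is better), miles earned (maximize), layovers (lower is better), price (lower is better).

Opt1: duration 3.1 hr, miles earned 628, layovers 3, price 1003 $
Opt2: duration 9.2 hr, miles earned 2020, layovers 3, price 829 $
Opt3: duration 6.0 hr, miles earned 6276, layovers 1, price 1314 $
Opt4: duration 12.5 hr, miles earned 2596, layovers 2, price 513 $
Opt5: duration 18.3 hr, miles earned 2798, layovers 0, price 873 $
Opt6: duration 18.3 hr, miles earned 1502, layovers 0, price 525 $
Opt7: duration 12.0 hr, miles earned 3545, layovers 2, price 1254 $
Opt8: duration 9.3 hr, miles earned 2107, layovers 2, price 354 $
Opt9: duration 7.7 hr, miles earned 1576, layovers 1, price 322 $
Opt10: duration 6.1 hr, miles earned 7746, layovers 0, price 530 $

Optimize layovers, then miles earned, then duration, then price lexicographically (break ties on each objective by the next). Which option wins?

Opt10

First minimize layovers: best is 0, kept {Opt5, Opt6, Opt10}.
Then maximize miles earned: best is 7746, kept {Opt10}.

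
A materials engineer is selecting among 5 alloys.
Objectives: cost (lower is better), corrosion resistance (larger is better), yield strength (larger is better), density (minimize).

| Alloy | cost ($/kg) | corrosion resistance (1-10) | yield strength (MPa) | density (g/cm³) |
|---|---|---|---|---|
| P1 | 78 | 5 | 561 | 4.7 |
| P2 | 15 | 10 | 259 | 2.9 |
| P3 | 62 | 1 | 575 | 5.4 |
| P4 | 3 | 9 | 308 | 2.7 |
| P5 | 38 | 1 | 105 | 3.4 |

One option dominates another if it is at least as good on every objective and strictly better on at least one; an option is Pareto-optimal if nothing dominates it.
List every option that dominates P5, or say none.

P2, P4

P2: cost 15≤38, corrosion resistance 10≥1, yield strength 259≥105, density 2.9≤3.4 — dominates P5.
P4: cost 3≤38, corrosion resistance 9≥1, yield strength 308≥105, density 2.7≤3.4 — dominates P5.
Others (P1, P3) are each worse than P5 on at least one objective.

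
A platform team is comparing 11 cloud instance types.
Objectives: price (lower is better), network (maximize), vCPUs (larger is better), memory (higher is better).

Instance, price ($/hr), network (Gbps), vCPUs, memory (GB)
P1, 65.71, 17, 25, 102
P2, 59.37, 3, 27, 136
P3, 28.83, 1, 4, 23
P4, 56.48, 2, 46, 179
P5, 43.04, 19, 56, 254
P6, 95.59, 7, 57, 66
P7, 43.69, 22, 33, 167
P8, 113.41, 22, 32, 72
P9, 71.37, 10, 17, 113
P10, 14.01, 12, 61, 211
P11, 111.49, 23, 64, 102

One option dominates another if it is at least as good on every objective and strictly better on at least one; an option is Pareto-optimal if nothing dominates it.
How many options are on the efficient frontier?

4

P1: dominated by P5 (price 43.04≤65.71, network 19≥17, vCPUs 56≥25, memory 254≥102).
P2: dominated by P5 (price 43.04≤59.37, network 19≥3, vCPUs 56≥27, memory 254≥136).
P3: dominated by P10 (price 14.01≤28.83, network 12≥1, vCPUs 61≥4, memory 211≥23).
P4: dominated by P5 (price 43.04≤56.48, network 19≥2, vCPUs 56≥46, memory 254≥179).
P5: not dominated (best memory).
P6: dominated by P10 (price 14.01≤95.59, network 12≥7, vCPUs 61≥57, memory 211≥66).
P7: not dominated.
P8: dominated by P7 (price 43.69≤113.41, network 22≥22, vCPUs 33≥32, memory 167≥72).
P9: dominated by P5 (price 43.04≤71.37, network 19≥10, vCPUs 56≥17, memory 254≥113).
P10: not dominated (best price).
P11: not dominated (best network).
Pareto-optimal: P5, P7, P10, P11 → 4.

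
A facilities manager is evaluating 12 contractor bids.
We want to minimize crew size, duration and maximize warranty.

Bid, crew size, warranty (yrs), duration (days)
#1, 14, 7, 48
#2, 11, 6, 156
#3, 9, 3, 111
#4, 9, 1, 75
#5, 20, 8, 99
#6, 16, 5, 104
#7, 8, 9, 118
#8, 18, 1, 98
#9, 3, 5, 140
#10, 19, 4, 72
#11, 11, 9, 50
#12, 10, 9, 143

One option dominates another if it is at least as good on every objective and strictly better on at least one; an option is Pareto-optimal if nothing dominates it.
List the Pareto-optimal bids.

#1, #3, #4, #7, #9, #11

#1: not dominated (best duration).
#2: dominated by #7 (crew size 8≤11, warranty 9≥6, duration 118≤156).
#3: not dominated.
#4: not dominated.
#5: dominated by #11 (crew size 11≤20, warranty 9≥8, duration 50≤99).
#6: dominated by #1 (crew size 14≤16, warranty 7≥5, duration 48≤104).
#7: not dominated.
#8: dominated by #1 (crew size 14≤18, warranty 7≥1, duration 48≤98).
#9: not dominated (best crew size).
#10: dominated by #1 (crew size 14≤19, warranty 7≥4, duration 48≤72).
#11: not dominated.
#12: dominated by #7 (crew size 8≤10, warranty 9≥9, duration 118≤143).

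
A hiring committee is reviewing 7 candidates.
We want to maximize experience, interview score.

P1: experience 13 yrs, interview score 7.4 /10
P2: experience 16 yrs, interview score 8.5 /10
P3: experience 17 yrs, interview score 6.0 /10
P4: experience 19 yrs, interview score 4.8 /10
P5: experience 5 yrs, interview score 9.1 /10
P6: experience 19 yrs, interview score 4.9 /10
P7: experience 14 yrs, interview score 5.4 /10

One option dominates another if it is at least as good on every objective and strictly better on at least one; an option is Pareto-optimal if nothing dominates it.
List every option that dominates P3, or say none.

P1: worse on experience (13 vs 17).
P2: worse on experience (16 vs 17).
P4: worse on interview score (4.8 vs 6.0).
P5: worse on experience (5 vs 17).
P6: worse on interview score (4.9 vs 6.0).
P7: worse on experience (14 vs 17).
No option dominates P3.

none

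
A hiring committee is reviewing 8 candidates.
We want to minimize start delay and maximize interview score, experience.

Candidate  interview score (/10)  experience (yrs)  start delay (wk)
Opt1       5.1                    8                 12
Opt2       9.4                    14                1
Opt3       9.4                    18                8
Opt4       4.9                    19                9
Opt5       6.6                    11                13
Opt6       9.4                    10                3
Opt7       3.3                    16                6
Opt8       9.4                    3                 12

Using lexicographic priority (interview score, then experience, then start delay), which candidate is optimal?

First maximize interview score: best is 9.4, kept {Opt2, Opt3, Opt6, Opt8}.
Then maximize experience: best is 18, kept {Opt3}.

Opt3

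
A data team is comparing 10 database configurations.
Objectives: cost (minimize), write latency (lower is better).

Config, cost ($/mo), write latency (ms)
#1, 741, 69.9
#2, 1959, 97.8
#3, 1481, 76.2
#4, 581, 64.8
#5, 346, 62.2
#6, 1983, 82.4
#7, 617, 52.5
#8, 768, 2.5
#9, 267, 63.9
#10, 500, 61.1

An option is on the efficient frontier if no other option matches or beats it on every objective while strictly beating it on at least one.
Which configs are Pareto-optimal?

#1: dominated by #4 (cost 581≤741, write latency 64.8≤69.9).
#2: dominated by #1 (cost 741≤1959, write latency 69.9≤97.8).
#3: dominated by #1 (cost 741≤1481, write latency 69.9≤76.2).
#4: dominated by #5 (cost 346≤581, write latency 62.2≤64.8).
#5: not dominated.
#6: dominated by #1 (cost 741≤1983, write latency 69.9≤82.4).
#7: not dominated.
#8: not dominated (best write latency).
#9: not dominated (best cost).
#10: not dominated.

#5, #7, #8, #9, #10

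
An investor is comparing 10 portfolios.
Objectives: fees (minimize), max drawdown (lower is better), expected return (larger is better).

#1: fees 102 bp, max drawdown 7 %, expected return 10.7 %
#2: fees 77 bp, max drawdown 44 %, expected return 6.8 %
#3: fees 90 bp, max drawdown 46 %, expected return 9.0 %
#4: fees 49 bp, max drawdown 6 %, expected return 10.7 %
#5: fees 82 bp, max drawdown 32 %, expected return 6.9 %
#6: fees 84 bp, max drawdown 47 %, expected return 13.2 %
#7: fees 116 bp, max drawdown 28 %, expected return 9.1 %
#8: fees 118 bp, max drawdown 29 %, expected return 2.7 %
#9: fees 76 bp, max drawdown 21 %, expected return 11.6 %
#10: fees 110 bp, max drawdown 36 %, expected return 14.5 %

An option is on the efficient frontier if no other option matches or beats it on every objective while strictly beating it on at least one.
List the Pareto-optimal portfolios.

#4, #6, #9, #10

#1: dominated by #4 (fees 49≤102, max drawdown 6≤7, expected return 10.7≥10.7).
#2: dominated by #4 (fees 49≤77, max drawdown 6≤44, expected return 10.7≥6.8).
#3: dominated by #4 (fees 49≤90, max drawdown 6≤46, expected return 10.7≥9.0).
#4: not dominated (best fees).
#5: dominated by #4 (fees 49≤82, max drawdown 6≤32, expected return 10.7≥6.9).
#6: not dominated.
#7: dominated by #1 (fees 102≤116, max drawdown 7≤28, expected return 10.7≥9.1).
#8: dominated by #1 (fees 102≤118, max drawdown 7≤29, expected return 10.7≥2.7).
#9: not dominated.
#10: not dominated (best expected return).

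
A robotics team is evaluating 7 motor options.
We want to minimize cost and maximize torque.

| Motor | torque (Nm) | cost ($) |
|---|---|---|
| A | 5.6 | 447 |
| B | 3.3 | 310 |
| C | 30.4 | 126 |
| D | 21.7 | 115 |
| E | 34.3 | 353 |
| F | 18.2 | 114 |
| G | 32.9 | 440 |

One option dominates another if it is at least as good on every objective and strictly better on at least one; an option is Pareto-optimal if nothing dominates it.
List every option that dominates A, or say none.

C, D, E, F, G

C: torque 30.4≥5.6, cost 126≤447 — dominates A.
D: torque 21.7≥5.6, cost 115≤447 — dominates A.
E: torque 34.3≥5.6, cost 353≤447 — dominates A.
F: torque 18.2≥5.6, cost 114≤447 — dominates A.
G: torque 32.9≥5.6, cost 440≤447 — dominates A.
Others (B) are each worse than A on at least one objective.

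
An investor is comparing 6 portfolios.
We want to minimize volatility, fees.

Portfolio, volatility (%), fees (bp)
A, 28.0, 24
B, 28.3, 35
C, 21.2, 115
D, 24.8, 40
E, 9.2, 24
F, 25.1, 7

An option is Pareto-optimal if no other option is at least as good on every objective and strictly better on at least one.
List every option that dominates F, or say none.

none

A: worse on volatility (28.0 vs 25.1).
B: worse on volatility (28.3 vs 25.1).
C: worse on fees (115 vs 7).
D: worse on fees (40 vs 7).
E: worse on fees (24 vs 7).
No option dominates F.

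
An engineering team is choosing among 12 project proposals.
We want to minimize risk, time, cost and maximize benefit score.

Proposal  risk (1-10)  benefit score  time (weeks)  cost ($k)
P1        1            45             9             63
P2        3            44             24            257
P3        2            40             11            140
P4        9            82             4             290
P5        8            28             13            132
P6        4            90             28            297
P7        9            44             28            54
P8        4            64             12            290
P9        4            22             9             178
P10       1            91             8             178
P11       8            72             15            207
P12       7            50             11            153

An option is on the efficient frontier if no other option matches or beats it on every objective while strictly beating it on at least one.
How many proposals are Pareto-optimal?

5

P1: not dominated.
P2: dominated by P1 (risk 1≤3, benefit score 45≥44, time 9≤24, cost 63≤257).
P3: dominated by P1 (risk 1≤2, benefit score 45≥40, time 9≤11, cost 63≤140).
P4: not dominated (best time).
P5: dominated by P1 (risk 1≤8, benefit score 45≥28, time 9≤13, cost 63≤132).
P6: dominated by P10 (risk 1≤4, benefit score 91≥90, time 8≤28, cost 178≤297).
P7: not dominated (best cost).
P8: dominated by P10 (risk 1≤4, benefit score 91≥64, time 8≤12, cost 178≤290).
P9: dominated by P1 (risk 1≤4, benefit score 45≥22, time 9≤9, cost 63≤178).
P10: not dominated (best benefit score).
P11: dominated by P10 (risk 1≤8, benefit score 91≥72, time 8≤15, cost 178≤207).
P12: not dominated.
Pareto-optimal: P1, P4, P7, P10, P12 → 5.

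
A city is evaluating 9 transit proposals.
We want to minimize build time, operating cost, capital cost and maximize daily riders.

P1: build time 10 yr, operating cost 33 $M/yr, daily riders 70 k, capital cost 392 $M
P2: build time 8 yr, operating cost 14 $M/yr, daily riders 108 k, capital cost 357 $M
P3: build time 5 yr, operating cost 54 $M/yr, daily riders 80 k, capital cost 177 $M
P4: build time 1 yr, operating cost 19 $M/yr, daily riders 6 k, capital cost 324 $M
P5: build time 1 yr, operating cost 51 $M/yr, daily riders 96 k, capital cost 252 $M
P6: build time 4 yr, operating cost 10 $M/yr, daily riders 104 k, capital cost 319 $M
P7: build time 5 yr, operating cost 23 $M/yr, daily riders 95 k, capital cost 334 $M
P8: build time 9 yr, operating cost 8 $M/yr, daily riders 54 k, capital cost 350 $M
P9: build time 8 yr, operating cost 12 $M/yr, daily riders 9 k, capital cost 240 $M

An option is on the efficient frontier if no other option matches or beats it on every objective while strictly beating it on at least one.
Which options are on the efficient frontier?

P1: dominated by P2 (build time 8≤10, operating cost 14≤33, daily riders 108≥70, capital cost 357≤392).
P2: not dominated (best daily riders).
P3: not dominated (best capital cost).
P4: not dominated.
P5: not dominated.
P6: not dominated.
P7: dominated by P6 (build time 4≤5, operating cost 10≤23, daily riders 104≥95, capital cost 319≤334).
P8: not dominated (best operating cost).
P9: not dominated.

P2, P3, P4, P5, P6, P8, P9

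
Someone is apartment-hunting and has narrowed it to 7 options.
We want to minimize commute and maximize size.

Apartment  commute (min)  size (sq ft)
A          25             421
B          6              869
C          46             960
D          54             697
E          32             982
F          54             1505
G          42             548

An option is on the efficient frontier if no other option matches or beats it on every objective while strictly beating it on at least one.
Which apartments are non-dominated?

A: dominated by B (commute 6≤25, size 869≥421).
B: not dominated (best commute).
C: dominated by E (commute 32≤46, size 982≥960).
D: dominated by B (commute 6≤54, size 869≥697).
E: not dominated.
F: not dominated (best size).
G: dominated by B (commute 6≤42, size 869≥548).

B, E, F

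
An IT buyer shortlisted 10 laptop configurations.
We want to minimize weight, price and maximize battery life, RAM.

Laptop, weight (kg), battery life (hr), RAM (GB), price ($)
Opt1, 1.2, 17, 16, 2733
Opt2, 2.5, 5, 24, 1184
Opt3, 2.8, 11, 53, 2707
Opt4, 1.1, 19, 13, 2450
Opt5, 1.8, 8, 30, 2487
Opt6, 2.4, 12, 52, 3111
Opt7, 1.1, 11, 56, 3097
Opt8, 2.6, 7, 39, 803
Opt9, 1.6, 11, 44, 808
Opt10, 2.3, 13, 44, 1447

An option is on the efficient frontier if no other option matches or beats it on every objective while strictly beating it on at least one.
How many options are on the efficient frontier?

Opt1: not dominated.
Opt2: dominated by Opt9 (weight 1.6≤2.5, battery life 11≥5, RAM 44≥24, price 808≤1184).
Opt3: not dominated.
Opt4: not dominated (best battery life).
Opt5: dominated by Opt9 (weight 1.6≤1.8, battery life 11≥8, RAM 44≥30, price 808≤2487).
Opt6: not dominated.
Opt7: not dominated (best RAM).
Opt8: not dominated (best price).
Opt9: not dominated.
Opt10: not dominated.
Pareto-optimal: Opt1, Opt3, Opt4, Opt6, Opt7, Opt8, Opt9, Opt10 → 8.

8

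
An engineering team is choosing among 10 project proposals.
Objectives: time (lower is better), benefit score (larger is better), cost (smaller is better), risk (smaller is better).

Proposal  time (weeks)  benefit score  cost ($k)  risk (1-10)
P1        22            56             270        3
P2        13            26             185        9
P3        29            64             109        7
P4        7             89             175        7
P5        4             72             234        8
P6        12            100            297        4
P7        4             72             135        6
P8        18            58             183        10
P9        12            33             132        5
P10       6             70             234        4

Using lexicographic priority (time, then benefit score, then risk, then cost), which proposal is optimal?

First minimize time: best is 4, kept {P5, P7}.
Then maximize benefit score: best is 72, kept {P5, P7}.
Then minimize risk: best is 6, kept {P7}.

P7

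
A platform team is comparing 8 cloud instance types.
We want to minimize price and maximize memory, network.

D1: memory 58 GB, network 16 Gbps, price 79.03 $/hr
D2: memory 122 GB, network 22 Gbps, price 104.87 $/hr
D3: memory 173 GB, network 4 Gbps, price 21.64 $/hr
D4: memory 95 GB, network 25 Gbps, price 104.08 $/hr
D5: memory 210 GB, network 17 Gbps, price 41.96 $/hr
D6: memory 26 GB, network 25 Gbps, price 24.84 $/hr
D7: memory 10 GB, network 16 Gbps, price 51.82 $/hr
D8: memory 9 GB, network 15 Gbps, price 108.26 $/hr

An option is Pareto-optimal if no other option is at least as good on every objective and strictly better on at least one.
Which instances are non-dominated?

D2, D3, D4, D5, D6

D1: dominated by D5 (memory 210≥58, network 17≥16, price 41.96≤79.03).
D2: not dominated.
D3: not dominated (best price).
D4: not dominated.
D5: not dominated (best memory).
D6: not dominated.
D7: dominated by D5 (memory 210≥10, network 17≥16, price 41.96≤51.82).
D8: dominated by D1 (memory 58≥9, network 16≥15, price 79.03≤108.26).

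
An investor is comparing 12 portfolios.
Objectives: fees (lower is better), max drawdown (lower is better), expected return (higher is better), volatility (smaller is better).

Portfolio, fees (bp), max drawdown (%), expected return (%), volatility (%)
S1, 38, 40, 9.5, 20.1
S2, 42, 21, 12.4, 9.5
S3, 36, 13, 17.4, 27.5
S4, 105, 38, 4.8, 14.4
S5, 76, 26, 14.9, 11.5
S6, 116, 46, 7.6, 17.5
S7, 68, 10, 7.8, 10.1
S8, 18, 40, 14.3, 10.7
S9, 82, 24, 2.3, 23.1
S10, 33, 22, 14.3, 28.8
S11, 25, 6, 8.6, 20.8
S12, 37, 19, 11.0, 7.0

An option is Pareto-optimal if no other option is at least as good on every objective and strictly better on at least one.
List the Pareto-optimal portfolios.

S2, S3, S5, S7, S8, S10, S11, S12

S1: dominated by S8 (fees 18≤38, max drawdown 40≤40, expected return 14.3≥9.5, volatility 10.7≤20.1).
S2: not dominated.
S3: not dominated (best expected return).
S4: dominated by S2 (fees 42≤105, max drawdown 21≤38, expected return 12.4≥4.8, volatility 9.5≤14.4).
S5: not dominated.
S6: dominated by S2 (fees 42≤116, max drawdown 21≤46, expected return 12.4≥7.6, volatility 9.5≤17.5).
S7: not dominated.
S8: not dominated (best fees).
S9: dominated by S2 (fees 42≤82, max drawdown 21≤24, expected return 12.4≥2.3, volatility 9.5≤23.1).
S10: not dominated.
S11: not dominated (best max drawdown).
S12: not dominated (best volatility).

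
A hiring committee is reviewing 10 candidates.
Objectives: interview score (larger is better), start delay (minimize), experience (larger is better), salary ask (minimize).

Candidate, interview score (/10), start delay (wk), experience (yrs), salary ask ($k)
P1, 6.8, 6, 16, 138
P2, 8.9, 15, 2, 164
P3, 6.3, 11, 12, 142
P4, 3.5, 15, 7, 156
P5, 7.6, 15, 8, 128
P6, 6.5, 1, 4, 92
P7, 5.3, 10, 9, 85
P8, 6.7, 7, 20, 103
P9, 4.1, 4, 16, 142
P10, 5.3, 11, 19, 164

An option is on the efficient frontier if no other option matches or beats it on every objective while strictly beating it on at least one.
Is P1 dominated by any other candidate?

No

P2: worse on start delay (15 vs 6).
P3: worse on interview score (6.3 vs 6.8).
P4: worse on interview score (3.5 vs 6.8).
P5: worse on start delay (15 vs 6).
P6: worse on interview score (6.5 vs 6.8).
P7: worse on interview score (5.3 vs 6.8).
P8: worse on interview score (6.7 vs 6.8).
P9: worse on interview score (4.1 vs 6.8).
P10: worse on interview score (5.3 vs 6.8).
No option is at least as good as P1 on every objective and strictly better on one.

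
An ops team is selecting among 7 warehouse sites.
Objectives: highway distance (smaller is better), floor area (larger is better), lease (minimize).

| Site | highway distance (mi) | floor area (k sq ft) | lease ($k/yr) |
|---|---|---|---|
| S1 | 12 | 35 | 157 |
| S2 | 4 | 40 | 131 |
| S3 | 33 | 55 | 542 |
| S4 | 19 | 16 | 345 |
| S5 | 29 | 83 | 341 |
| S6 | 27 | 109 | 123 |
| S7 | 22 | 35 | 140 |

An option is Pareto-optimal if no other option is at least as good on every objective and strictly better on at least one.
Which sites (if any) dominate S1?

S2: highway distance 4≤12, floor area 40≥35, lease 131≤157 — dominates S1.
Others (S3, S4, S5, S6, S7) are each worse than S1 on at least one objective.

S2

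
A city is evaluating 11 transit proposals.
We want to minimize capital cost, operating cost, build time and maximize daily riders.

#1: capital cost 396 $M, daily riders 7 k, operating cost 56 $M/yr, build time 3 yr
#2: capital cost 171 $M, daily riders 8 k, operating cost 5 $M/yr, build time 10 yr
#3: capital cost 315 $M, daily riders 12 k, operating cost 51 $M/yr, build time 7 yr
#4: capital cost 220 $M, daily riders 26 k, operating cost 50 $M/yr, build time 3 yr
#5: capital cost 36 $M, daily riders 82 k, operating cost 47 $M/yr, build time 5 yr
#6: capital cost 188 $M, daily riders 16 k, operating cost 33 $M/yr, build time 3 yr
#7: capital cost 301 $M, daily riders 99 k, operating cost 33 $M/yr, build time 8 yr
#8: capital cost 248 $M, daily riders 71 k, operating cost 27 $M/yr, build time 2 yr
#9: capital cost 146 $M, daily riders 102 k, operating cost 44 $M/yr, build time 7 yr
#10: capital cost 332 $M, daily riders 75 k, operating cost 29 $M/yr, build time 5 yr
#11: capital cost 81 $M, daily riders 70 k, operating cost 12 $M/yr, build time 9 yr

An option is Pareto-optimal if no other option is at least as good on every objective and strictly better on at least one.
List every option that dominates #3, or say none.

#4, #5, #6, #8, #9

#4: capital cost 220≤315, daily riders 26≥12, operating cost 50≤51, build time 3≤7 — dominates #3.
#5: capital cost 36≤315, daily riders 82≥12, operating cost 47≤51, build time 5≤7 — dominates #3.
#6: capital cost 188≤315, daily riders 16≥12, operating cost 33≤51, build time 3≤7 — dominates #3.
#8: capital cost 248≤315, daily riders 71≥12, operating cost 27≤51, build time 2≤7 — dominates #3.
#9: capital cost 146≤315, daily riders 102≥12, operating cost 44≤51, build time 7≤7 — dominates #3.
Others (#1, #2, #7, #10, #11) are each worse than #3 on at least one objective.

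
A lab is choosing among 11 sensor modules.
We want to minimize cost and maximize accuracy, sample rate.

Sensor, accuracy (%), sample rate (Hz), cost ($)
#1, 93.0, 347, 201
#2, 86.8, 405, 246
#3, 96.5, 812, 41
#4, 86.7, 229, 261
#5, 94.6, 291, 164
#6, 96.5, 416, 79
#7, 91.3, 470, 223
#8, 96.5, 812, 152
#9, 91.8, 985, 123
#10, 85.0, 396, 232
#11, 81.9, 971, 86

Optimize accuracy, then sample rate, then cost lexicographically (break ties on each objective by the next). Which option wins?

#3

First maximize accuracy: best is 96.5, kept {#3, #6, #8}.
Then maximize sample rate: best is 812, kept {#3, #8}.
Then minimize cost: best is 41, kept {#3}.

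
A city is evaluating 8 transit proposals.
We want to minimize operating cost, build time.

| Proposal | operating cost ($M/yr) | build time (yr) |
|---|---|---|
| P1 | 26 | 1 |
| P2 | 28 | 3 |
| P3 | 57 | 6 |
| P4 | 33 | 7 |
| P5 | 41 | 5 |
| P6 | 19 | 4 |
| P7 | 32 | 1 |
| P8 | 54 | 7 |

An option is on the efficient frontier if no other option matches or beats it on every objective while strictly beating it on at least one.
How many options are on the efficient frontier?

2

P1: not dominated.
P2: dominated by P1 (operating cost 26≤28, build time 1≤3).
P3: dominated by P1 (operating cost 26≤57, build time 1≤6).
P4: dominated by P1 (operating cost 26≤33, build time 1≤7).
P5: dominated by P1 (operating cost 26≤41, build time 1≤5).
P6: not dominated (best operating cost).
P7: dominated by P1 (operating cost 26≤32, build time 1≤1).
P8: dominated by P1 (operating cost 26≤54, build time 1≤7).
Pareto-optimal: P1, P6 → 2.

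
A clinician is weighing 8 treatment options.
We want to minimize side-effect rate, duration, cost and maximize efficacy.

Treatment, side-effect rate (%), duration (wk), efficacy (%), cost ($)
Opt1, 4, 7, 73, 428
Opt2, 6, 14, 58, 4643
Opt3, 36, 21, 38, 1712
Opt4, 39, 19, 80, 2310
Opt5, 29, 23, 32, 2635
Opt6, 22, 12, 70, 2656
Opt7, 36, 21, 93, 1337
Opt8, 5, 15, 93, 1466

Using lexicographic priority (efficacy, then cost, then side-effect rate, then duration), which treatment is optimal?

Opt7

First maximize efficacy: best is 93, kept {Opt7, Opt8}.
Then minimize cost: best is 1337, kept {Opt7}.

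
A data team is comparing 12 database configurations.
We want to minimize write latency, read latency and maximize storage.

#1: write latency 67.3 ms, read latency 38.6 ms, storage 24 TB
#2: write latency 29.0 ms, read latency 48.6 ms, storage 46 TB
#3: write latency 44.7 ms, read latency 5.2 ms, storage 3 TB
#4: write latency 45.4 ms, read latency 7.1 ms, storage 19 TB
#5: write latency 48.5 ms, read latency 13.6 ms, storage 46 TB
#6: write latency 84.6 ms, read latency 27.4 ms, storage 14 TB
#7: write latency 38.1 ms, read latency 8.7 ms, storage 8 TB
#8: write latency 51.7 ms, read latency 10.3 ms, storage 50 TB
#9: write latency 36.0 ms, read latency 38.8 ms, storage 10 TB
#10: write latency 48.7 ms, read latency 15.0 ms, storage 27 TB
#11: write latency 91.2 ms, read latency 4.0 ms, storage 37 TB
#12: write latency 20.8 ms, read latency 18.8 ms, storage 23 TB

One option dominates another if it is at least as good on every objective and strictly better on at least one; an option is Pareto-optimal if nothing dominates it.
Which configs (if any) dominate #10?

#5

#5: write latency 48.5≤48.7, read latency 13.6≤15.0, storage 46≥27 — dominates #10.
Others (#1, #2, #3, #4, #6, #7, #8, #9, #11, #12) are each worse than #10 on at least one objective.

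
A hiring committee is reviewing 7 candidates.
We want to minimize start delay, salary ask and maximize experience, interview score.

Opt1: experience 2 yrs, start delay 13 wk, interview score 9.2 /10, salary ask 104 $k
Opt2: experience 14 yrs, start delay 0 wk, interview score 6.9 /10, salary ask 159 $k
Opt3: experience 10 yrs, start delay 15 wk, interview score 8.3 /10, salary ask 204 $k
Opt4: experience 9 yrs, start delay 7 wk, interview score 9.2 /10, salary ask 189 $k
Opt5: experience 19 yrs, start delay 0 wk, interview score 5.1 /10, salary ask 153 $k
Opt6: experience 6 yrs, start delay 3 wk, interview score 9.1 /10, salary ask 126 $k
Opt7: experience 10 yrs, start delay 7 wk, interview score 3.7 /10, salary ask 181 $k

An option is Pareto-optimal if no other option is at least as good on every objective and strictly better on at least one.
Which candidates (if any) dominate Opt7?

Opt2: experience 14≥10, start delay 0≤7, interview score 6.9≥3.7, salary ask 159≤181 — dominates Opt7.
Opt5: experience 19≥10, start delay 0≤7, interview score 5.1≥3.7, salary ask 153≤181 — dominates Opt7.
Others (Opt1, Opt3, Opt4, Opt6) are each worse than Opt7 on at least one objective.

Opt2, Opt5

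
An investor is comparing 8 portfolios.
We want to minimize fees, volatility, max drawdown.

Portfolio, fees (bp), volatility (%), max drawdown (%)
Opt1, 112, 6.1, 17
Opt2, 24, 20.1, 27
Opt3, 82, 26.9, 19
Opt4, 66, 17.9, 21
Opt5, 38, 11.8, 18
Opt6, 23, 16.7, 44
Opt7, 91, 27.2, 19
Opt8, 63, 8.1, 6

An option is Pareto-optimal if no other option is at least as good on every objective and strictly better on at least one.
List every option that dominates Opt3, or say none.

Opt5: fees 38≤82, volatility 11.8≤26.9, max drawdown 18≤19 — dominates Opt3.
Opt8: fees 63≤82, volatility 8.1≤26.9, max drawdown 6≤19 — dominates Opt3.
Others (Opt1, Opt2, Opt4, Opt6, Opt7) are each worse than Opt3 on at least one objective.

Opt5, Opt8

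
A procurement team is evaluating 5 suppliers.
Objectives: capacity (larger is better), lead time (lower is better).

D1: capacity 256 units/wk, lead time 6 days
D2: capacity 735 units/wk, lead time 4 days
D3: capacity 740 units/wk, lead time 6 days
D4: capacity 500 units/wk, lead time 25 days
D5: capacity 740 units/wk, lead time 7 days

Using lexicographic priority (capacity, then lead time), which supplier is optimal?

D3

First maximize capacity: best is 740, kept {D3, D5}.
Then minimize lead time: best is 6, kept {D3}.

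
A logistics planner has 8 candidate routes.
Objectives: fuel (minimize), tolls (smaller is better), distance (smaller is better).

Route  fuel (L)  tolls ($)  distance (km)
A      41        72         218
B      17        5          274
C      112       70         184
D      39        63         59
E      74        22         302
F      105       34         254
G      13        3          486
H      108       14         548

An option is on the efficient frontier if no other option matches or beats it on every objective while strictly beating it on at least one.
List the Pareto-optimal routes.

B, D, F, G

A: dominated by D (fuel 39≤41, tolls 63≤72, distance 59≤218).
B: not dominated.
C: dominated by D (fuel 39≤112, tolls 63≤70, distance 59≤184).
D: not dominated (best distance).
E: dominated by B (fuel 17≤74, tolls 5≤22, distance 274≤302).
F: not dominated.
G: not dominated (best fuel).
H: dominated by B (fuel 17≤108, tolls 5≤14, distance 274≤548).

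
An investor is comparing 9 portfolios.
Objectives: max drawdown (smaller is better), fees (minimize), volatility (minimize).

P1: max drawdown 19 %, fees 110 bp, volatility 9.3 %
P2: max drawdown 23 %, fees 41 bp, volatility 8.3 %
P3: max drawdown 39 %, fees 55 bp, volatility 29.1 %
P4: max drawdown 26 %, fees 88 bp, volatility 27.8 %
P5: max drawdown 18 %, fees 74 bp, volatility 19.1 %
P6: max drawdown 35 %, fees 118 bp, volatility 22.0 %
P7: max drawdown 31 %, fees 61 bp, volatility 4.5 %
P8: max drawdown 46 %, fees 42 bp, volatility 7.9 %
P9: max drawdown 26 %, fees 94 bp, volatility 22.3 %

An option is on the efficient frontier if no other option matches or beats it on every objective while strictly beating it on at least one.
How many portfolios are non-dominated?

P1: not dominated.
P2: not dominated (best fees).
P3: dominated by P2 (max drawdown 23≤39, fees 41≤55, volatility 8.3≤29.1).
P4: dominated by P2 (max drawdown 23≤26, fees 41≤88, volatility 8.3≤27.8).
P5: not dominated (best max drawdown).
P6: dominated by P1 (max drawdown 19≤35, fees 110≤118, volatility 9.3≤22.0).
P7: not dominated (best volatility).
P8: not dominated.
P9: dominated by P2 (max drawdown 23≤26, fees 41≤94, volatility 8.3≤22.3).
Pareto-optimal: P1, P2, P5, P7, P8 → 5.

5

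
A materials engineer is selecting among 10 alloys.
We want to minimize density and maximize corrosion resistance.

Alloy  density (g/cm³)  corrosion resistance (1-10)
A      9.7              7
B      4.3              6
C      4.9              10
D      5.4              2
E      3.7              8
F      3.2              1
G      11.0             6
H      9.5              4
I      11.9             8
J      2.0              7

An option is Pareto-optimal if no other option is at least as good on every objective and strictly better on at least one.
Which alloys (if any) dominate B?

E: density 3.7≤4.3, corrosion resistance 8≥6 — dominates B.
J: density 2.0≤4.3, corrosion resistance 7≥6 — dominates B.
Others (A, C, D, F, G, H, I) are each worse than B on at least one objective.

E, J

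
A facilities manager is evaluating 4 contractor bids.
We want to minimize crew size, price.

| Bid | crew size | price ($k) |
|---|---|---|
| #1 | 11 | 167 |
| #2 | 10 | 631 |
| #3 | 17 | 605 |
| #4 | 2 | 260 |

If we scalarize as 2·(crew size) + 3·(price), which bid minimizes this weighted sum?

#1: 2·11 + 3·167 = 523
#2: 2·10 + 3·631 = 1913
#3: 2·17 + 3·605 = 1849
#4: 2·2 + 3·260 = 784
Lowest: #1 at 523.

#1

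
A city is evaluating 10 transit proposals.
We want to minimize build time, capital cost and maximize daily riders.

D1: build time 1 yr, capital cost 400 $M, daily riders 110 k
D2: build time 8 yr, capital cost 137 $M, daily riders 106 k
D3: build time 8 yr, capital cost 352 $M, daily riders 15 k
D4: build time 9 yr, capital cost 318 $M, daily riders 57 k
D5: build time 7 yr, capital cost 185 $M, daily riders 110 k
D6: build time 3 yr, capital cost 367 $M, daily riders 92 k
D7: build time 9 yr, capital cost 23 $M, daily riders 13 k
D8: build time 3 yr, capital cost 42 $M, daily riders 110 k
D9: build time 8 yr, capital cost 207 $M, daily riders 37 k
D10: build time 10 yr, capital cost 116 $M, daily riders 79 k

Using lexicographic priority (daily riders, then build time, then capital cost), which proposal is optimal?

First maximize daily riders: best is 110, kept {D1, D5, D8}.
Then minimize build time: best is 1, kept {D1}.

D1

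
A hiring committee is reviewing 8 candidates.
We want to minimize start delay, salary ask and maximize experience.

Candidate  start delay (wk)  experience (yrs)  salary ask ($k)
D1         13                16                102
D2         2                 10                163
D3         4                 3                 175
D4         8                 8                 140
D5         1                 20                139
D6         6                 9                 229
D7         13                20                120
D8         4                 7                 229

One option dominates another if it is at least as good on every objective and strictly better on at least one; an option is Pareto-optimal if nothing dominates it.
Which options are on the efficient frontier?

D1: not dominated (best salary ask).
D2: dominated by D5 (start delay 1≤2, experience 20≥10, salary ask 139≤163).
D3: dominated by D2 (start delay 2≤4, experience 10≥3, salary ask 163≤175).
D4: dominated by D5 (start delay 1≤8, experience 20≥8, salary ask 139≤140).
D5: not dominated (best start delay).
D6: dominated by D2 (start delay 2≤6, experience 10≥9, salary ask 163≤229).
D7: not dominated.
D8: dominated by D2 (start delay 2≤4, experience 10≥7, salary ask 163≤229).

D1, D5, D7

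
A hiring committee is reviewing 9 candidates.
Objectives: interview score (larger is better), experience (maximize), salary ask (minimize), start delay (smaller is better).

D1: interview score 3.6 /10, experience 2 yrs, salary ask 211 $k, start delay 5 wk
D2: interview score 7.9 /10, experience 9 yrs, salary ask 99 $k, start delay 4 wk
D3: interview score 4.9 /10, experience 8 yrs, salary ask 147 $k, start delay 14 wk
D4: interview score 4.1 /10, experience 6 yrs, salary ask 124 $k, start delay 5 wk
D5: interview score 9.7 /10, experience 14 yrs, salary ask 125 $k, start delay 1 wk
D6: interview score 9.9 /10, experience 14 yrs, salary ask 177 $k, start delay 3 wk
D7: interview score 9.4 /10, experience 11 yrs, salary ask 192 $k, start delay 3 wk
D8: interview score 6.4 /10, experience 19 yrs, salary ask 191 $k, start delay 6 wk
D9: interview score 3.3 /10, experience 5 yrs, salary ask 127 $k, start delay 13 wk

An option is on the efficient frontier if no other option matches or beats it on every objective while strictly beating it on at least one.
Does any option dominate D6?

D1: worse on interview score (3.6 vs 9.9).
D2: worse on interview score (7.9 vs 9.9).
D3: worse on interview score (4.9 vs 9.9).
D4: worse on interview score (4.1 vs 9.9).
D5: worse on interview score (9.7 vs 9.9).
D7: worse on interview score (9.4 vs 9.9).
D8: worse on interview score (6.4 vs 9.9).
D9: worse on interview score (3.3 vs 9.9).
No option is at least as good as D6 on every objective and strictly better on one.

No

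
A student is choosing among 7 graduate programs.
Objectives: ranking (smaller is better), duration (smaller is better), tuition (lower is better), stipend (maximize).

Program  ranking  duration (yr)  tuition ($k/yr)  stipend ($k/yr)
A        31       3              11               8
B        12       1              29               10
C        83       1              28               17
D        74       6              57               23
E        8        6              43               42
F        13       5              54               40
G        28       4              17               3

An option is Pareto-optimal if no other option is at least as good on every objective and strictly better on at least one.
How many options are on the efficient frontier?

A: not dominated (best tuition).
B: not dominated.
C: not dominated.
D: dominated by E (ranking 8≤74, duration 6≤6, tuition 43≤57, stipend 42≥23).
E: not dominated (best ranking).
F: not dominated.
G: not dominated.
Pareto-optimal: A, B, C, E, F, G → 6.

6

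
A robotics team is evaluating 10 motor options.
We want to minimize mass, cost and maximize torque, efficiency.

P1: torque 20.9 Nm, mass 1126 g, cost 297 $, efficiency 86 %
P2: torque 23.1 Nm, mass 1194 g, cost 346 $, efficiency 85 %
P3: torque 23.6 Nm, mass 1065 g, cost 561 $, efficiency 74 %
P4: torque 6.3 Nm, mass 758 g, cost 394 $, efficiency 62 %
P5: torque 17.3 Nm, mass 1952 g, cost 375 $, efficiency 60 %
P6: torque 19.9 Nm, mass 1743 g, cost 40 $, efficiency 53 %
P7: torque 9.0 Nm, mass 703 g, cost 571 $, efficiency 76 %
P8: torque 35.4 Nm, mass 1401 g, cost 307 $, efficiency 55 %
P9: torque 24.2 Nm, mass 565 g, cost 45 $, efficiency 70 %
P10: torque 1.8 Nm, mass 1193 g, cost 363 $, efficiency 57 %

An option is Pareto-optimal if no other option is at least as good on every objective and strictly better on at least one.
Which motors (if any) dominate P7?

none

P1: worse on mass (1126 vs 703).
P2: worse on mass (1194 vs 703).
P3: worse on mass (1065 vs 703).
P4: worse on torque (6.3 vs 9.0).
P5: worse on mass (1952 vs 703).
P6: worse on mass (1743 vs 703).
P8: worse on mass (1401 vs 703).
P9: worse on efficiency (70 vs 76).
P10: worse on torque (1.8 vs 9.0).
No option dominates P7.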